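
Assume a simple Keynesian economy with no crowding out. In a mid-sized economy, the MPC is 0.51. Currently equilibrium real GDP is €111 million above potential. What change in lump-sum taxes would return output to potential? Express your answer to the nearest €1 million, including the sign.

+€107 million

Spending multiplier = 1/(1 − MPC) = 1/(1 − 0.51) = 1/0.49 ≈ 2.041.
Tax multiplier = −c·k = −0.51/0.49 ≈ −1.041. Need ΔY = −€111 million, so ΔT = ΔY/(−c·k) = −(−€111 million) × 0.49 / 0.51 ≈ +€107 million.
The government should raise lump-sum taxes by €107 million.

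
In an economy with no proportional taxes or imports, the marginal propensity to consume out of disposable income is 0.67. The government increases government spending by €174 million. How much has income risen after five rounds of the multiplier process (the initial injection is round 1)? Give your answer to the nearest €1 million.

€456 million

Round 1 adds ΔG = €174 million; each later round is MPC = 0.67 times the previous.
After 5 rounds: 174 + 116.58 + 78.1086 + 52.332762 + 35.06295054 = ΔG·(1 − c^5)/(1 − c) = 174 × (1 − 0.1350125107)/0.33 ≈ €456 million.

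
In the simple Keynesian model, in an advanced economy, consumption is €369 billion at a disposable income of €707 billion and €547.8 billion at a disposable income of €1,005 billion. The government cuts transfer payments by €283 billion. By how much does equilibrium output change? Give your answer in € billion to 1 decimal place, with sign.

−€424.5 billion

MPC = ΔC/ΔYd = (547.8 − 369)/(1,005 − 707) = 178.8/298 = 0.6.
The transfer change shifts disposable income by −€283 billion, so first-round consumption changes by c·ΔTR = 0.6 × (−€283 billion) = −€169.8 billion.
Expenditure multiplier = 1/(1 − MPC) = 1/(1 − 0.6) = 1/0.4 = 2.5.
The transfer multiplier is c × k = 1.5, so ΔY = k × (c·ΔTR) = (−€169.8 billion) / 0.4 = −€424.5 billion.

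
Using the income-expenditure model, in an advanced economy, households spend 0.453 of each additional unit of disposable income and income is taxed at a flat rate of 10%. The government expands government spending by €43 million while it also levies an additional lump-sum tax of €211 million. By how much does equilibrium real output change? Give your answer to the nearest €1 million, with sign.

−€89 million

Expenditure multiplier = 1/(1 − c(1−t)) = 1/(1 − 0.453×0.9) = 1/0.5923 ≈ 1.688.
ΔG contributes k·ΔG = (+€43 million) / 0.5923 ≈ +€72.6 million.
ΔT of +€211 million changes first-round spending by −c·ΔT = −€95.583 million, contributing k·(−c·ΔT) = (−€95.583 million) / 0.5923 ≈ −€161.4 million.
Net ΔY = k(ΔG − c·ΔT) = (−€52.583 million) / 0.5923 ≈ −€89 million.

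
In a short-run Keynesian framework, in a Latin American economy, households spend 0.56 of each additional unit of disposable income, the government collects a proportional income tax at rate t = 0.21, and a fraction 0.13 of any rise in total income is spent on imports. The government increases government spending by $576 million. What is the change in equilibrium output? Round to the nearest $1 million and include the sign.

+$838 million

Expenditure multiplier = 1/(1 − c(1−t) + m) = 1/(1 − 0.56×0.79 + 0.13) = 1/0.6876 ≈ 1.454.
ΔY = k × ΔG = (+$576 million) / 0.6876 ≈ +$838 million.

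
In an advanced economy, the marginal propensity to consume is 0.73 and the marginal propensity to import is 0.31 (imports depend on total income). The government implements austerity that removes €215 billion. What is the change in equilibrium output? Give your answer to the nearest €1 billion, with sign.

Government-spending multiplier = 1/(1 − c + m) = 1/(1 − 0.73 + 0.31) = 1/0.58 ≈ 1.724.
ΔY = k × ΔG = (−€215 billion) / 0.58 ≈ −€371 billion.

−€371 billion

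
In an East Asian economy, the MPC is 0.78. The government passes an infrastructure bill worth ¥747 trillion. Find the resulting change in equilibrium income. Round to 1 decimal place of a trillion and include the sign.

Government-spending multiplier = 1/(1 − MPC) = 1/(1 − 0.78) = 1/0.22 ≈ 4.545.
ΔY = k × ΔG = (+¥747 trillion) / 0.22 ≈ +¥3,395.5 trillion.

+¥3,395.5 trillion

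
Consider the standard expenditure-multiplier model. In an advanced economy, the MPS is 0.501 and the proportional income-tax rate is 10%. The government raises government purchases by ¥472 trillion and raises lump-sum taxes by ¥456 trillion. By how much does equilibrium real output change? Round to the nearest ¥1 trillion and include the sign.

+¥444 trillion

MPC = 1 − MPS = 1 − 0.501 = 0.499.
Expenditure multiplier = 1/(1 − c(1−t)) = 1/(1 − 0.499×0.9) = 1/0.5509 ≈ 1.815.
ΔG contributes k·ΔG = (+¥472 trillion) / 0.5509 ≈ +¥856.8 trillion.
ΔT of +¥456 trillion changes first-round spending by −c·ΔT = −¥227.544 trillion, contributing k·(−c·ΔT) = (−¥227.544 trillion) / 0.5509 ≈ −¥413 trillion.
Net ΔY = k(ΔG − c·ΔT) = (+¥244.456 trillion) / 0.5509 ≈ +¥444 trillion.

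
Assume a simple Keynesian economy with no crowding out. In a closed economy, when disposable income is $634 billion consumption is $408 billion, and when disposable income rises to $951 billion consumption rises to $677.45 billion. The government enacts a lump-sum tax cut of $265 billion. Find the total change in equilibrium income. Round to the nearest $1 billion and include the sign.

MPC = ΔC/ΔYd = (677.45 − 408)/(951 − 634) = 269.45/317 = 0.85.
A lump-sum tax change of −$265 billion shifts disposable income by +$265 billion; first-round consumption changes by −c × ΔT = −0.85 × (−$265 billion) = +$225.25 billion.
Expenditure multiplier = 1/(1 − MPC) = 1/(1 − 0.85) = 1/0.15 ≈ 6.667.
The tax multiplier is −c × k ≈ −5.667, so ΔY = k × (−c·ΔT) = (+$225.25 billion) / 0.15 ≈ +$1,502 billion.

+$1,502 billion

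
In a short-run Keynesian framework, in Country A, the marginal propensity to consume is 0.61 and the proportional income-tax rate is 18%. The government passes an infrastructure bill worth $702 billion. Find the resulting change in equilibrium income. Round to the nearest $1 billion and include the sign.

Spending multiplier = 1/(1 − c(1−t)) = 1/(1 − 0.61×0.82) = 1/0.4998 ≈ 2.001.
ΔY = k × ΔG = (+$702 billion) / 0.4998 ≈ +$1,405 billion.

+$1,405 billion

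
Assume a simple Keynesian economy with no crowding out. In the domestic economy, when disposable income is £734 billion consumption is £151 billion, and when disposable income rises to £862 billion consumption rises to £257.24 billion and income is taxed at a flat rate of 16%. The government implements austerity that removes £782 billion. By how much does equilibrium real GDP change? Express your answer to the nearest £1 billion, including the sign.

MPC = ΔC/ΔYd = (257.24 − 151)/(862 − 734) = 106.24/128 = 0.83.
Spending multiplier = 1/(1 − c(1−t)) = 1/(1 − 0.83×0.84) = 1/0.3028 ≈ 3.303.
ΔY = k × ΔG = (−£782 billion) / 0.3028 ≈ −£2,583 billion.

−£2,583 billion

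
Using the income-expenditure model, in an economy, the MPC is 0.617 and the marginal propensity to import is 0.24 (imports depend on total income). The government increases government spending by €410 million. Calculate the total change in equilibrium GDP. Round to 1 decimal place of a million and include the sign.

Government-spending multiplier = 1/(1 − c + m) = 1/(1 − 0.617 + 0.24) = 1/0.623 ≈ 1.605.
ΔY = k × ΔG = (+€410 million) / 0.623 ≈ +€658.1 million.

+€658.1 million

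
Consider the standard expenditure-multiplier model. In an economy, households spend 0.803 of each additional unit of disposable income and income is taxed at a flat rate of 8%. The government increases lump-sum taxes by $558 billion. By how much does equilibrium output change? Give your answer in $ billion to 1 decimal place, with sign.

−$1,715.2 billion

A lump-sum tax change of +$558 billion shifts disposable income by −$558 billion; first-round consumption changes by −c × ΔT = −0.803 × (+$558 billion) = −$448.074 billion.
Expenditure multiplier = 1/(1 − c(1−t)) = 1/(1 − 0.803×0.92) = 1/0.26124 ≈ 3.828.
The tax multiplier is −c × k ≈ −3.074, so ΔY = k × (−c·ΔT) = (−$448.074 billion) / 0.26124 ≈ −$1,715.2 billion.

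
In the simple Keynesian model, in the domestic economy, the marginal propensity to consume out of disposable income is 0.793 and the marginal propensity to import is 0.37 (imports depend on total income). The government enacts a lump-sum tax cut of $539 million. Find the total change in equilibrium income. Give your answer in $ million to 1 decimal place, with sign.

+$740.8 million

A lump-sum tax change of −$539 million shifts disposable income by +$539 million; first-round consumption changes by −c × ΔT = −0.793 × (−$539 million) = +$427.427 million.
Expenditure multiplier = 1/(1 − c + m) = 1/(1 − 0.793 + 0.37) = 1/0.577 ≈ 1.733.
The tax multiplier is −c × k ≈ −1.374, so ΔY = k × (−c·ΔT) = (+$427.427 million) / 0.577 ≈ +$740.8 million.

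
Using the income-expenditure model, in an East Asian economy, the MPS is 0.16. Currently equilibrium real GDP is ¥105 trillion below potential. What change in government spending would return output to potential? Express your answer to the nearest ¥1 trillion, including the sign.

MPC = 1 − MPS = 1 − 0.16 = 0.84.
Spending multiplier = 1/(1 − MPC) = 1/(1 − 0.84) = 1/0.16 = 6.25.
Need ΔY = +¥105 trillion, so ΔG = ΔY/k = (+¥105 trillion) × 0.16 ≈ +¥17 trillion.
The government should increase government spending by ¥17 trillion.

+¥17 trillion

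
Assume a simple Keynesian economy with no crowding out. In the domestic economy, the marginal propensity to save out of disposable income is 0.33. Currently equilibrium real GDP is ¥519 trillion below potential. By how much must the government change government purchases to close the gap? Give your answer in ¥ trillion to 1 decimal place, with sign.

+¥171.3 trillion

MPC = 1 − MPS = 1 − 0.33 = 0.67.
Spending multiplier = 1/(1 − MPC) = 1/(1 − 0.67) = 1/0.33 ≈ 3.03.
Need ΔY = +¥519 trillion, so ΔG = ΔY/k = (+¥519 trillion) × 0.33 ≈ +¥171.3 trillion.
The government should increase government purchases by ¥171.3 trillion.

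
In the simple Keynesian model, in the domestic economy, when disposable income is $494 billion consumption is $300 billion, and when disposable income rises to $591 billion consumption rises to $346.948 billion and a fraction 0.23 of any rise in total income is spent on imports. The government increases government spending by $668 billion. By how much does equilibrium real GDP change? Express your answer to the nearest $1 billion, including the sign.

+$895 billion

MPC = ΔC/ΔYd = (346.948 − 300)/(591 − 494) = 46.948/97 = 0.484.
Expenditure multiplier = 1/(1 − c + m) = 1/(1 − 0.484 + 0.23) = 1/0.746 ≈ 1.34.
ΔY = k × ΔG = (+$668 billion) / 0.746 ≈ +$895 billion.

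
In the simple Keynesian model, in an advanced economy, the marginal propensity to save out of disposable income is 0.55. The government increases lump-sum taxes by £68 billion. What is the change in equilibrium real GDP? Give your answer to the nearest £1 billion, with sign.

MPC = 1 − MPS = 1 − 0.55 = 0.45.
A lump-sum tax change of +£68 billion shifts disposable income by −£68 billion; first-round consumption changes by −c × ΔT = −0.45 × (+£68 billion) = −£30.6 billion.
Expenditure multiplier = 1/(1 − MPC) = 1/(1 − 0.45) = 1/0.55 ≈ 1.818.
The tax multiplier is −c × k ≈ −0.818, so ΔY = k × (−c·ΔT) = (−£30.6 billion) / 0.55 ≈ −£56 billion.

−£56 billion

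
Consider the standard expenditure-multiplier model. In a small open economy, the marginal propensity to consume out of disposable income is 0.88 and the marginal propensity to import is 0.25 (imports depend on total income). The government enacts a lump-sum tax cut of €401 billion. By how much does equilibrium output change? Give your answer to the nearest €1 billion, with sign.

+€954 billion

A lump-sum tax change of −€401 billion shifts disposable income by +€401 billion; first-round consumption changes by −c × ΔT = −0.88 × (−€401 billion) = +€352.88 billion.
Expenditure multiplier = 1/(1 − c + m) = 1/(1 − 0.88 + 0.25) = 1/0.37 ≈ 2.703.
The tax multiplier is −c × k ≈ −2.378, so ΔY = k × (−c·ΔT) = (+€352.88 billion) / 0.37 ≈ +€954 billion.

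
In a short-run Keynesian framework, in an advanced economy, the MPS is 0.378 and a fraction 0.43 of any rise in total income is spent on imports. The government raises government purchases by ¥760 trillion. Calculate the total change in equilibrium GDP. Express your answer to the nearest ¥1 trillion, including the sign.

MPC = 1 − MPS = 1 − 0.378 = 0.622.
Expenditure multiplier = 1/(1 − c + m) = 1/(1 − 0.622 + 0.43) = 1/0.808 ≈ 1.238.
ΔY = k × ΔG = (+¥760 trillion) / 0.808 ≈ +¥941 trillion.

+¥941 trillion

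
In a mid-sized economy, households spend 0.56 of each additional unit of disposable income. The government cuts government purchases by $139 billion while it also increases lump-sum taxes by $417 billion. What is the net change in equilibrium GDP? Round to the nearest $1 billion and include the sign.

Expenditure multiplier = 1/(1 − MPC) = 1/(1 − 0.56) = 1/0.44 ≈ 2.273.
ΔG contributes k·ΔG = (−$139 billion) / 0.44 ≈ −$315.9 billion.
ΔT of +$417 billion changes first-round spending by −c·ΔT = −$233.52 billion, contributing k·(−c·ΔT) = (−$233.52 billion) / 0.44 ≈ −$530.7 billion.
Net ΔY = k(ΔG − c·ΔT) = (−$372.52 billion) / 0.44 ≈ −$847 billion.

−$847 billion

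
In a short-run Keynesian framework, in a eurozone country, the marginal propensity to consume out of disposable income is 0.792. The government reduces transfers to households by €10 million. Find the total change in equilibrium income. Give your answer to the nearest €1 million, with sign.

The transfer change shifts disposable income by −€10 million, so first-round consumption changes by c·ΔTR = 0.792 × (−€10 million) = −€7.92 million.
Expenditure multiplier = 1/(1 − MPC) = 1/(1 − 0.792) = 1/0.208 ≈ 4.808.
The transfer multiplier is c × k ≈ 3.808, so ΔY = k × (c·ΔTR) = (−€7.92 million) / 0.208 ≈ −€38 million.

−€38 million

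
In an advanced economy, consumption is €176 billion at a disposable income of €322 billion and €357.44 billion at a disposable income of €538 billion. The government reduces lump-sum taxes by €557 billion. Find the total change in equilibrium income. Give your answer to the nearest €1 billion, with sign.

MPC = ΔC/ΔYd = (357.44 − 176)/(538 − 322) = 181.44/216 = 0.84.
A lump-sum tax change of −€557 billion shifts disposable income by +€557 billion; first-round consumption changes by −c × ΔT = −0.84 × (−€557 billion) = +€467.88 billion.
Expenditure multiplier = 1/(1 − MPC) = 1/(1 − 0.84) = 1/0.16 = 6.25.
The tax multiplier is −c × k = −5.25, so ΔY = k × (−c·ΔT) = (+€467.88 billion) / 0.16 ≈ +€2,924 billion.

+€2,924 billion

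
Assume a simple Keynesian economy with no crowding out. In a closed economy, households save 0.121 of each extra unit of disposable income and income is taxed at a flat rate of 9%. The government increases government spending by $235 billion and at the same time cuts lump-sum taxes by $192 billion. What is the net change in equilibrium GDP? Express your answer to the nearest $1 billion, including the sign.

+$2,018 billion

MPC = 1 − MPS = 1 − 0.121 = 0.879.
Expenditure multiplier = 1/(1 − c(1−t)) = 1/(1 − 0.879×0.91) = 1/0.20011 ≈ 4.997.
ΔG contributes k·ΔG = (+$235 billion) / 0.20011 ≈ +$1,174.4 billion.
ΔT of −$192 billion changes first-round spending by −c·ΔT = +$168.768 billion, contributing k·(−c·ΔT) = (+$168.768 billion) / 0.20011 ≈ +$843.4 billion.
Net ΔY = k(ΔG − c·ΔT) = (+$403.768 billion) / 0.20011 ≈ +$2,018 billion.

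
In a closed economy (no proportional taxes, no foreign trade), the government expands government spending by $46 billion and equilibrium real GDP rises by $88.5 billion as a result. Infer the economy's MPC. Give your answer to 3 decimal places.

Implied spending multiplier k = ΔY/ΔG = 88.5/46 ≈ 1.9239.
Since k = 1/(1 − MPC), MPC = 1 − 1/k = 1 − ΔG/ΔY = 1 − 46/88.5 ≈ 0.480.

0.480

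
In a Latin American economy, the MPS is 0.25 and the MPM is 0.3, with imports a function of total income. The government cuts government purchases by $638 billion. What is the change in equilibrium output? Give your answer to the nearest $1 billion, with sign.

MPC = 1 − MPS = 1 − 0.25 = 0.75.
Government-spending multiplier = 1/(1 − c + m) = 1/(1 − 0.75 + 0.3) = 1/0.55 ≈ 1.818.
ΔY = k × ΔG = (−$638 billion) / 0.55 = −$1,160 billion.

−$1,160 billion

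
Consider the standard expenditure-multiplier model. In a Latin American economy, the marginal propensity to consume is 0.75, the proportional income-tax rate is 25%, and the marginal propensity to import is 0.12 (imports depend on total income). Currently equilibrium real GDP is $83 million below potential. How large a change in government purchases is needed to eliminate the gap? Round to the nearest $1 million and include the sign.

Spending multiplier = 1/(1 − c(1−t) + m) = 1/(1 − 0.75×0.75 + 0.12) = 1/0.5575 ≈ 1.794.
Need ΔY = +$83 million, so ΔG = ΔY/k = (+$83 million) × 0.5575 ≈ +$46 million.
The government should increase government purchases by $46 million.

+$46 million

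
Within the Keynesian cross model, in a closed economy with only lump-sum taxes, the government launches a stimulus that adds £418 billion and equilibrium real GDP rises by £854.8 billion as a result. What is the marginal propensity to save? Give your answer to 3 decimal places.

0.489

Implied spending multiplier k = ΔY/ΔG = 854.8/418 ≈ 2.045.
Since k = 1/(1 − MPC), MPC = 1 − 1/k = 1 − ΔG/ΔY = 1 − 418/854.8 ≈ 0.511.
MPS = 1 − MPC = 0.489.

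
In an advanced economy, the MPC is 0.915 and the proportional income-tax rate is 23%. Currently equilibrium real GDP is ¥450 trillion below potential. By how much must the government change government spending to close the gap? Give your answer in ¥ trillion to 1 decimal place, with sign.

Spending multiplier = 1/(1 − c(1−t)) = 1/(1 − 0.915×0.77) = 1/0.29545 ≈ 3.385.
Need ΔY = +¥450 trillion, so ΔG = ΔY/k = (+¥450 trillion) × 0.29545 ≈ +¥133 trillion.
The government should increase government spending by ¥133 trillion.

+¥133.0 trillion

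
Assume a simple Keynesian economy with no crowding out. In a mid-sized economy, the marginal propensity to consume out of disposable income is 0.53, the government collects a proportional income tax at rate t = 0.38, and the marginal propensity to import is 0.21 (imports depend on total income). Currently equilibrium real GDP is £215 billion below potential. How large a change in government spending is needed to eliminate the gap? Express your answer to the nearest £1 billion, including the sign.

+£190 billion

Spending multiplier = 1/(1 − c(1−t) + m) = 1/(1 − 0.53×0.62 + 0.21) = 1/0.8814 ≈ 1.135.
Need ΔY = +£215 billion, so ΔG = ΔY/k = (+£215 billion) × 0.8814 ≈ +£190 billion.
The government should increase government spending by £190 billion.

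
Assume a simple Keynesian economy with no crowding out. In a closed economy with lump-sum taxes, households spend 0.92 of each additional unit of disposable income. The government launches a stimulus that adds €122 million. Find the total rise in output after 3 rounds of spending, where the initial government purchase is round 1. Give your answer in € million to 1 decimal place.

€337.5 million

Round 1 adds ΔG = €122 million; each later round is MPC = 0.92 times the previous.
After 3 rounds: 122 + 112.24 + 103.2608 = ΔG·(1 − c^3)/(1 − c) = 122 × (1 − 0.778688)/0.08 ≈ €337.5 million.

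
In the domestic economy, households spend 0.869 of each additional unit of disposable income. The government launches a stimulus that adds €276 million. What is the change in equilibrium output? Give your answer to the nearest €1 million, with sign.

+€2,107 million

Government-spending multiplier = 1/(1 − MPC) = 1/(1 − 0.869) = 1/0.131 ≈ 7.634.
ΔY = k × ΔG = (+€276 million) / 0.131 ≈ +€2,107 million.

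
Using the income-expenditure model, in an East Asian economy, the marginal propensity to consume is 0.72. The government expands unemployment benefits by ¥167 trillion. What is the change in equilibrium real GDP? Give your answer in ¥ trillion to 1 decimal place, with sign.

+¥429.4 trillion

The transfer change shifts disposable income by +¥167 trillion, so first-round consumption changes by c·ΔTR = 0.72 × (+¥167 trillion) = +¥120.24 trillion.
Expenditure multiplier = 1/(1 − MPC) = 1/(1 − 0.72) = 1/0.28 ≈ 3.571.
The transfer multiplier is c × k ≈ 2.571, so ΔY = k × (c·ΔTR) = (+¥120.24 trillion) / 0.28 ≈ +¥429.4 trillion.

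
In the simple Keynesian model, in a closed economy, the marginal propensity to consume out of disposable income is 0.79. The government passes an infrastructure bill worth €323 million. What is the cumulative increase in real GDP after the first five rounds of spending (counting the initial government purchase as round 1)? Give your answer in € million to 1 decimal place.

€1,064.8 million

Round 1 adds ΔG = €323 million; each later round is MPC = 0.79 times the previous.
After 5 rounds: 323 + 255.17 + 201.5843 + 159.251597 + 125.80876163 = ΔG·(1 − c^5)/(1 − c) = 323 × (1 − 0.3077056399)/0.21 ≈ €1,064.8 million.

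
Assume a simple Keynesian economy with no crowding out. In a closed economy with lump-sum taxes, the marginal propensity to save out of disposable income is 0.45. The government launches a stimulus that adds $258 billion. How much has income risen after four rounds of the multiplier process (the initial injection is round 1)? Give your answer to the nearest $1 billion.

$521 billion

MPC = 1 − MPS = 1 − 0.45 = 0.55.
Round 1 adds ΔG = $258 billion; each later round is MPC = 0.55 times the previous.
After 4 rounds: 258 + 141.9 + 78.045 + 42.92475 = ΔG·(1 − c^4)/(1 − c) = 258 × (1 − 0.09150625)/0.45 ≈ $521 billion.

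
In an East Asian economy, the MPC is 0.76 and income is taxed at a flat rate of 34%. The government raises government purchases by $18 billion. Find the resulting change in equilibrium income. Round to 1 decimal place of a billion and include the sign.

+$36.1 billion

Spending multiplier = 1/(1 − c(1−t)) = 1/(1 − 0.76×0.66) = 1/0.4984 ≈ 2.006.
ΔY = k × ΔG = (+$18 billion) / 0.4984 ≈ +$36.1 billion.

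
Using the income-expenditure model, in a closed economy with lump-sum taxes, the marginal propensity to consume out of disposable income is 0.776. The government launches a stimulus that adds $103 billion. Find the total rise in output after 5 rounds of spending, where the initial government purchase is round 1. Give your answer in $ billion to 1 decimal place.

Round 1 adds ΔG = $103 billion; each later round is MPC = 0.776 times the previous.
After 5 rounds: 103 + 79.928 + 62.024128 + 48.130723328 + 37.349441302528 = ΔG·(1 − c^5)/(1 − c) = 103 × (1 − 0.281389965541376)/0.224 ≈ $330.4 billion.

$330.4 billion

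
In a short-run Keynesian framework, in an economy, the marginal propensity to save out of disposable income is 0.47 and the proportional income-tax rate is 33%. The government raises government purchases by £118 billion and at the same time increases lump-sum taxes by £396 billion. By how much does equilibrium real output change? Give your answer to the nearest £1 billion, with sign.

MPC = 1 − MPS = 1 − 0.47 = 0.53.
Expenditure multiplier = 1/(1 − c(1−t)) = 1/(1 − 0.53×0.67) = 1/0.6449 ≈ 1.551.
ΔG contributes k·ΔG = (+£118 billion) / 0.6449 ≈ +£183 billion.
ΔT of +£396 billion changes first-round spending by −c·ΔT = −£209.88 billion, contributing k·(−c·ΔT) = (−£209.88 billion) / 0.6449 ≈ −£325.4 billion.
Net ΔY = k(ΔG − c·ΔT) = (−£91.88 billion) / 0.6449 ≈ −£142 billion.

−£142 billion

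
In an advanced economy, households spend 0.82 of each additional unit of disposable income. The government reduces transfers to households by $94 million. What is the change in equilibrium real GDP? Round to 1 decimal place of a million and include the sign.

The transfer change shifts disposable income by −$94 million, so first-round consumption changes by c·ΔTR = 0.82 × (−$94 million) = −$77.08 million.
Expenditure multiplier = 1/(1 − MPC) = 1/(1 − 0.82) = 1/0.18 ≈ 5.556.
The transfer multiplier is c × k ≈ 4.556, so ΔY = k × (c·ΔTR) = (−$77.08 million) / 0.18 ≈ −$428.2 million.

−$428.2 million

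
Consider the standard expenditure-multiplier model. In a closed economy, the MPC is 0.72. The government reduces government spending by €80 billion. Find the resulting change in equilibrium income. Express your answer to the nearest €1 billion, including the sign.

Expenditure multiplier = 1/(1 − MPC) = 1/(1 − 0.72) = 1/0.28 ≈ 3.571.
ΔY = k × ΔG = (−€80 billion) / 0.28 ≈ −€286 billion.

−€286 billion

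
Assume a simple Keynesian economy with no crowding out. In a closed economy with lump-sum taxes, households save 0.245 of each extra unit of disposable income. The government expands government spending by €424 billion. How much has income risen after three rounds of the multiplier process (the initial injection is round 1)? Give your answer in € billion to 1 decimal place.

MPC = 1 − MPS = 1 − 0.245 = 0.755.
Round 1 adds ΔG = €424 billion; each later round is MPC = 0.755 times the previous.
After 3 rounds: 424 + 320.12 + 241.6906 = ΔG·(1 − c^3)/(1 − c) = 424 × (1 − 0.430368875)/0.245 ≈ €985.8 billion.

€985.8 billion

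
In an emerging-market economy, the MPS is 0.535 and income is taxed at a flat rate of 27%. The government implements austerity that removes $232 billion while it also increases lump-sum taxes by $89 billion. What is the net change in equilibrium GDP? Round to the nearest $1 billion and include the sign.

MPC = 1 − MPS = 1 − 0.535 = 0.465.
Expenditure multiplier = 1/(1 − c(1−t)) = 1/(1 − 0.465×0.73) = 1/0.66055 ≈ 1.514.
ΔG contributes k·ΔG = (−$232 billion) / 0.66055 ≈ −$351.2 billion.
ΔT of +$89 billion changes first-round spending by −c·ΔT = −$41.385 billion, contributing k·(−c·ΔT) = (−$41.385 billion) / 0.66055 ≈ −$62.7 billion.
Net ΔY = k(ΔG − c·ΔT) = (−$273.385 billion) / 0.66055 ≈ −$414 billion.

−$414 billion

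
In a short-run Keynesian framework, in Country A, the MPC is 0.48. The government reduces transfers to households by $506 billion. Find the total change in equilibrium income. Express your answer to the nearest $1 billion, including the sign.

−$467 billion

The transfer change shifts disposable income by −$506 billion, so first-round consumption changes by c·ΔTR = 0.48 × (−$506 billion) = −$242.88 billion.
Expenditure multiplier = 1/(1 − MPC) = 1/(1 − 0.48) = 1/0.52 ≈ 1.923.
The transfer multiplier is c × k ≈ 0.923, so ΔY = k × (c·ΔTR) = (−$242.88 billion) / 0.52 ≈ −$467 billion.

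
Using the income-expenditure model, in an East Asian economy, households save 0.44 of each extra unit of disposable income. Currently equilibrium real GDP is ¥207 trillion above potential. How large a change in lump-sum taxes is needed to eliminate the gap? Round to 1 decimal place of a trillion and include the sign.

+¥162.6 trillion

MPC = 1 − MPS = 1 − 0.44 = 0.56.
Spending multiplier = 1/(1 − MPC) = 1/(1 − 0.56) = 1/0.44 ≈ 2.273.
Tax multiplier = −c·k = −0.56/0.44 ≈ −1.273. Need ΔY = −¥207 trillion, so ΔT = ΔY/(−c·k) = −(−¥207 trillion) × 0.44 / 0.56 ≈ +¥162.6 trillion.
The government should raise lump-sum taxes by ¥162.6 trillion.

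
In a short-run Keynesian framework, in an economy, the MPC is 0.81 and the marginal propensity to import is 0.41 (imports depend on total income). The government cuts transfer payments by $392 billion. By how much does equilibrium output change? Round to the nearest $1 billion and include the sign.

The transfer change shifts disposable income by −$392 billion, so first-round consumption changes by c·ΔTR = 0.81 × (−$392 billion) = −$317.52 billion.
Expenditure multiplier = 1/(1 − c + m) = 1/(1 − 0.81 + 0.41) = 1/0.6 ≈ 1.667.
The transfer multiplier is c × k = 1.35, so ΔY = k × (c·ΔTR) = (−$317.52 billion) / 0.6 ≈ −$529 billion.

−$529 billion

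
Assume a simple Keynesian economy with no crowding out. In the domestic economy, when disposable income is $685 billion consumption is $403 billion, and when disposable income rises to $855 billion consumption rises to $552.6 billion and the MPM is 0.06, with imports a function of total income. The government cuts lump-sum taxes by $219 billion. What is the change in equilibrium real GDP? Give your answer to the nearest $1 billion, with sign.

MPC = ΔC/ΔYd = (552.6 − 403)/(855 − 685) = 149.6/170 = 0.88.
A lump-sum tax change of −$219 billion shifts disposable income by +$219 billion; first-round consumption changes by −c × ΔT = −0.88 × (−$219 billion) = +$192.72 billion.
Expenditure multiplier = 1/(1 − c + m) = 1/(1 − 0.88 + 0.06) = 1/0.18 ≈ 5.556.
The tax multiplier is −c × k ≈ −4.889, so ΔY = k × (−c·ΔT) = (+$192.72 billion) / 0.18 ≈ +$1,071 billion.

+$1,071 billion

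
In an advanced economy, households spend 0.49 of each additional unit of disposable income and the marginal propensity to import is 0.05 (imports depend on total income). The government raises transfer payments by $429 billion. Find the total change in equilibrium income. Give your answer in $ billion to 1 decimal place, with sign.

The transfer change shifts disposable income by +$429 billion, so first-round consumption changes by c·ΔTR = 0.49 × (+$429 billion) = +$210.21 billion.
Expenditure multiplier = 1/(1 − c + m) = 1/(1 − 0.49 + 0.05) = 1/0.56 ≈ 1.786.
The transfer multiplier is c × k = 0.875, so ΔY = k × (c·ΔTR) = (+$210.21 billion) / 0.56 ≈ +$375.4 billion.

+$375.4 billion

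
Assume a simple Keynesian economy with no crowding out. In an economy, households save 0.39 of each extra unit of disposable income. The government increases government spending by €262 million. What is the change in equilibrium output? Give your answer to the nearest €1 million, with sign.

+€672 million

MPC = 1 − MPS = 1 − 0.39 = 0.61.
Government-spending multiplier = 1/(1 − MPC) = 1/(1 − 0.61) = 1/0.39 ≈ 2.564.
ΔY = k × ΔG = (+€262 million) / 0.39 ≈ +€672 million.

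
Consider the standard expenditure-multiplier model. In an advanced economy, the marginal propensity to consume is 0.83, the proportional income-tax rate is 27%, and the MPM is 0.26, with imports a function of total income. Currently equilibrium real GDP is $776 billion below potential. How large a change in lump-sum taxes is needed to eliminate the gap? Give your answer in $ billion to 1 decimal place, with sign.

Spending multiplier = 1/(1 − c(1−t) + m) = 1/(1 − 0.83×0.73 + 0.26) = 1/0.6541 ≈ 1.529.
Tax multiplier = −c·k = −0.83/0.6541 ≈ −1.269. Need ΔY = +$776 billion, so ΔT = ΔY/(−c·k) = −(+$776 billion) × 0.6541 / 0.83 ≈ −$611.5 billion.
The government should cut lump-sum taxes by $611.5 billion.

−$611.5 billion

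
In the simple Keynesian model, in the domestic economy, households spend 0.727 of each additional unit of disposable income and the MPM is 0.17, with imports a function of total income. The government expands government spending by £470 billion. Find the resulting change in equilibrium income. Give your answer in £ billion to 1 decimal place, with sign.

Spending multiplier = 1/(1 − c + m) = 1/(1 − 0.727 + 0.17) = 1/0.443 ≈ 2.257.
ΔY = k × ΔG = (+£470 billion) / 0.443 ≈ +£1,060.9 billion.

+£1,060.9 billion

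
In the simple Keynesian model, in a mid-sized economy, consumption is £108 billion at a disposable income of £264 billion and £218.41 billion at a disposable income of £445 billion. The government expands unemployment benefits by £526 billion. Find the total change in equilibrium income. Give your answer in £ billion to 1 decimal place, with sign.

MPC = ΔC/ΔYd = (218.41 − 108)/(445 − 264) = 110.41/181 = 0.61.
The transfer change shifts disposable income by +£526 billion, so first-round consumption changes by c·ΔTR = 0.61 × (+£526 billion) = +£320.86 billion.
Expenditure multiplier = 1/(1 − MPC) = 1/(1 − 0.61) = 1/0.39 ≈ 2.564.
The transfer multiplier is c × k ≈ 1.564, so ΔY = k × (c·ΔTR) = (+£320.86 billion) / 0.39 ≈ +£822.7 billion.

+£822.7 billion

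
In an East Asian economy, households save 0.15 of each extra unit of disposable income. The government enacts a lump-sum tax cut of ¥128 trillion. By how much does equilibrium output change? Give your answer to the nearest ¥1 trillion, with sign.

MPC = 1 − MPS = 1 − 0.15 = 0.85.
A lump-sum tax change of −¥128 trillion shifts disposable income by +¥128 trillion; first-round consumption changes by −c × ΔT = −0.85 × (−¥128 trillion) = +¥108.8 trillion.
Expenditure multiplier = 1/(1 − MPC) = 1/(1 − 0.85) = 1/0.15 ≈ 6.667.
The tax multiplier is −c × k ≈ −5.667, so ΔY = k × (−c·ΔT) = (+¥108.8 trillion) / 0.15 ≈ +¥725 trillion.

+¥725 trillion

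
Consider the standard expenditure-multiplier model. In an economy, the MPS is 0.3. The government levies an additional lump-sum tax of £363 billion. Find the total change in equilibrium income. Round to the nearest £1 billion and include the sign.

−£847 billion

MPC = 1 − MPS = 1 − 0.3 = 0.7.
A lump-sum tax change of +£363 billion shifts disposable income by −£363 billion; first-round consumption changes by −c × ΔT = −0.7 × (+£363 billion) = −£254.1 billion.
Expenditure multiplier = 1/(1 − MPC) = 1/(1 − 0.7) = 1/0.3 ≈ 3.333.
The tax multiplier is −c × k ≈ −2.333, so ΔY = k × (−c·ΔT) = (−£254.1 billion) / 0.3 = −£847 billion.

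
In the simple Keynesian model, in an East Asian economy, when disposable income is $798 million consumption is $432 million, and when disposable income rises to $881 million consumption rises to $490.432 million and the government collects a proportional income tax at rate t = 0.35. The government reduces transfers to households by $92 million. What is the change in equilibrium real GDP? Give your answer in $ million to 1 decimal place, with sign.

MPC = ΔC/ΔYd = (490.432 − 432)/(881 − 798) = 58.432/83 = 0.704.
The transfer change shifts disposable income by −$92 million, so first-round consumption changes by c·ΔTR = 0.704 × (−$92 million) = −$64.768 million.
Expenditure multiplier = 1/(1 − c(1−t)) = 1/(1 − 0.704×0.65) = 1/0.5424 ≈ 1.844.
The transfer multiplier is c × k ≈ 1.298, so ΔY = k × (c·ΔTR) = (−$64.768 million) / 0.5424 ≈ −$119.4 million.

−$119.4 million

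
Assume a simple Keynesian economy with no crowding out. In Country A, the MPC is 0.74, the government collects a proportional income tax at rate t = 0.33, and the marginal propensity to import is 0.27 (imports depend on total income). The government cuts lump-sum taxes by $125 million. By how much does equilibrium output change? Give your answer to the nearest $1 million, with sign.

+$119 million

A lump-sum tax change of −$125 million shifts disposable income by +$125 million; first-round consumption changes by −c × ΔT = −0.74 × (−$125 million) = +$92.5 million.
Expenditure multiplier = 1/(1 − c(1−t) + m) = 1/(1 − 0.74×0.67 + 0.27) = 1/0.7742 ≈ 1.292.
The tax multiplier is −c × k ≈ −0.956, so ΔY = k × (−c·ΔT) = (+$92.5 million) / 0.7742 ≈ +$119 million.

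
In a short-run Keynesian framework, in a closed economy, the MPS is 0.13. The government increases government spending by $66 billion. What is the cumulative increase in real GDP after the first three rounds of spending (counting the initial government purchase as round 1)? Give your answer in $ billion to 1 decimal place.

MPC = 1 − MPS = 1 − 0.13 = 0.87.
Round 1 adds ΔG = $66 billion; each later round is MPC = 0.87 times the previous.
After 3 rounds: 66 + 57.42 + 49.9554 = ΔG·(1 − c^3)/(1 − c) = 66 × (1 − 0.658503)/0.13 ≈ $173.4 billion.

$173.4 billion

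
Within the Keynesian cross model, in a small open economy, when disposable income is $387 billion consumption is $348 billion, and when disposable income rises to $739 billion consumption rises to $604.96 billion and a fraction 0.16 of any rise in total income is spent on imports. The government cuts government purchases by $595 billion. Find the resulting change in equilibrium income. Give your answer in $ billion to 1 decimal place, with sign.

MPC = ΔC/ΔYd = (604.96 − 348)/(739 − 387) = 256.96/352 = 0.73.
Government-spending multiplier = 1/(1 − c + m) = 1/(1 − 0.73 + 0.16) = 1/0.43 ≈ 2.326.
ΔY = k × ΔG = (−$595 billion) / 0.43 ≈ −$1,383.7 billion.

−$1,383.7 billion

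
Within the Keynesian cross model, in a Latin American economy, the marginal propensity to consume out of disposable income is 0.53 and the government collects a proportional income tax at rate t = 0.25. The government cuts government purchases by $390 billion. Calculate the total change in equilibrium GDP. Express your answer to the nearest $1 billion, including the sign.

Expenditure multiplier = 1/(1 − c(1−t)) = 1/(1 − 0.53×0.75) = 1/0.6025 ≈ 1.66.
ΔY = k × ΔG = (−$390 billion) / 0.6025 ≈ −$647 billion.

−$647 billion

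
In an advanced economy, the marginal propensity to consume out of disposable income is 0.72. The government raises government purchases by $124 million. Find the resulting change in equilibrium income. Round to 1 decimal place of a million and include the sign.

Government-spending multiplier = 1/(1 − MPC) = 1/(1 − 0.72) = 1/0.28 ≈ 3.571.
ΔY = k × ΔG = (+$124 million) / 0.28 ≈ +$442.9 million.

+$442.9 million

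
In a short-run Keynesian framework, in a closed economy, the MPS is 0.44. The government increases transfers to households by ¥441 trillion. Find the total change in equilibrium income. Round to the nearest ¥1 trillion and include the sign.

+¥561 trillion

MPC = 1 − MPS = 1 − 0.44 = 0.56.
The transfer change shifts disposable income by +¥441 trillion, so first-round consumption changes by c·ΔTR = 0.56 × (+¥441 trillion) = +¥246.96 trillion.
Expenditure multiplier = 1/(1 − MPC) = 1/(1 − 0.56) = 1/0.44 ≈ 2.273.
The transfer multiplier is c × k ≈ 1.273, so ΔY = k × (c·ΔTR) = (+¥246.96 trillion) / 0.44 ≈ +¥561 trillion.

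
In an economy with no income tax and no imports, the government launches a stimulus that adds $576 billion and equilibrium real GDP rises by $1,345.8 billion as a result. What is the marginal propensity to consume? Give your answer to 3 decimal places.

Implied spending multiplier k = ΔY/ΔG = 1,345.8/576 ≈ 2.3365.
Since k = 1/(1 − MPC), MPC = 1 − 1/k = 1 − ΔG/ΔY = 1 − 576/1,345.8 ≈ 0.572.

0.572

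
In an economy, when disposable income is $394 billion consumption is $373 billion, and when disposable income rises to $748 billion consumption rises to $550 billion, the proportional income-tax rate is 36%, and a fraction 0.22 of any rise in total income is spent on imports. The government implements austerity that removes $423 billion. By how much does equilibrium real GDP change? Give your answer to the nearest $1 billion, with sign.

MPC = ΔC/ΔYd = (550 − 373)/(748 − 394) = 177/354 = 0.5.
Spending multiplier = 1/(1 − c(1−t) + m) = 1/(1 − 0.5×0.64 + 0.22) = 1/0.9 ≈ 1.111.
ΔY = k × ΔG = (−$423 billion) / 0.9 = −$470 billion.

−$470 billion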